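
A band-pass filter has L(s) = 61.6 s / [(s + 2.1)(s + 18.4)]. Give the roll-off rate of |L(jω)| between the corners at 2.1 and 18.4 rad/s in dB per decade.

In this band the factors already past their corner are: 1 differentiator zero, pole at 2.1; net slope = 0 dB/decade.

0 dB/decade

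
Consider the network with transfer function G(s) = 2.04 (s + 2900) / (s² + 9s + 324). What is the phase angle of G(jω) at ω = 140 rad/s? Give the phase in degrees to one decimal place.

-173.5°

∠(j140 + 2900) = arctan(140/2900) = 2.76°
∠[(j140)² + 9(j140) + 324] = ∠[-19276 + j1260] = 176.26°
∠G(j140) = 2.76° − 176.26° = -173.50°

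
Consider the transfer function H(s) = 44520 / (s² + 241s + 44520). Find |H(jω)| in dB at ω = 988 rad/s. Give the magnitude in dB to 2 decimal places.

|(j988)² + 241(j988) + 44520| = |-9.3162e+05 + j2.3811e+05| = 9.616e+05
|H(j988)| = 44520 / 9.616e+05 = 0.046299
20 log₁₀(0.046299) = -26.689 dB

-26.69 dB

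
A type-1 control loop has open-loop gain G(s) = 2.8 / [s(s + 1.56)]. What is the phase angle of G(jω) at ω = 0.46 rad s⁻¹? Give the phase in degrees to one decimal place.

∠(j0.46 + 1.56) = arctan(0.46/1.56) = 16.43°
∠(j0.46) = 90.00°
∠G(j0.46) = − (16.43° + 90.00°) = -106.43°

-106.4 deg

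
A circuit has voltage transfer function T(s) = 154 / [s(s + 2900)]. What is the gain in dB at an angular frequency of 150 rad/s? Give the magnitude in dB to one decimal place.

|j150 + 2900| = √(150² + 2900²) = 2904
|j150| = 150
|T(j150)| = 154 / (2904 × 150) = 0.00035355
20 log₁₀(0.00035355) = -69.03 dB

-69.0 dB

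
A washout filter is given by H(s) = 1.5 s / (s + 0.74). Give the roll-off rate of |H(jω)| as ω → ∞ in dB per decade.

0 dB/decade

With 1 zero and 1 pole, the high-frequency asymptotic slope is 20 × (1 − 1) = 0 dB/decade.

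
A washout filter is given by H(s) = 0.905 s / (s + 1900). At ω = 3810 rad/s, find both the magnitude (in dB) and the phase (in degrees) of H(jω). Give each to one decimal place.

|H| = -1.8 dB, ∠H = 26.5 deg

|j3810| = 3810
|j3810 + 1900| = √(3810² + 1900²) = 4257
|H(j3810)| = 0.905 × 3810 / 4257 = 0.80988
20 log₁₀(0.80988) = -1.83 dB
∠(j3810) = 90.00°
∠(j3810 + 1900) = arctan(3810/1900) = 63.50°
∠H(j3810) = 90.00° − 63.50° = 26.50°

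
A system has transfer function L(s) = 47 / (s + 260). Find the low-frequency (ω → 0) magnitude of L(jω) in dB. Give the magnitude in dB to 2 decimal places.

L(0) = 47 / 260 = 0.18077
20 log₁₀(0.18077) = -14.858 dB

-14.86 dB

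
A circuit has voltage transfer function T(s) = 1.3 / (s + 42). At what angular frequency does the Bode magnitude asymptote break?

The single real pole at s = −42 gives a corner at ω = 42 rad/s.

42 rad/s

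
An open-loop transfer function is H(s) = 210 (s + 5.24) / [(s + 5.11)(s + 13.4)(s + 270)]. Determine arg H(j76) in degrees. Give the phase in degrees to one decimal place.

∠(j76 + 5.24) = arctan(76/5.24) = 86.06°
∠(j76 + 5.11) = arctan(76/5.11) = 86.15°
∠(j76 + 13.4) = arctan(76/13.4) = 80.00°
∠(j76 + 270) = arctan(76/270) = 15.72°
∠H(j76) = 86.06° − (86.15° + 80.00° + 15.72°) = -95.82°

-95.8°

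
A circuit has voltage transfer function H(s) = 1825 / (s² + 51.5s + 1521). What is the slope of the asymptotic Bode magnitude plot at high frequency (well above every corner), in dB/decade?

-40 dB/decade

With 0 zeros and 2 poles, the high-frequency asymptotic slope is 20 × (0 − 2) = -40 dB/decade.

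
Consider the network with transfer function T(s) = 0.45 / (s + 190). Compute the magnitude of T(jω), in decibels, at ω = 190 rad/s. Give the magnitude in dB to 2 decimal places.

|j190 + 190| = √(190² + 190²) = 268.7
|T(j190)| = 0.45 / 268.7 = 0.0016747
20 log₁₀(0.0016747) = -55.521 dB

-55.52 dB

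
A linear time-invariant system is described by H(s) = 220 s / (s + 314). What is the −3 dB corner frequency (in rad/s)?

314 rad/s

For a single-pole high-pass, the −3 dB point is at the pole: ω = 314 rad/s.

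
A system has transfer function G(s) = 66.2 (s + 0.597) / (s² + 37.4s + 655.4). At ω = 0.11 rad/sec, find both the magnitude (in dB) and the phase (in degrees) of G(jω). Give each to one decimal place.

|j0.11 + 0.597| = √(0.11² + 0.597²) = 0.607
|(j0.11)² + 37.4(j0.11) + 655.4| = |655.39 + j4.114| = 655.4
|G(j0.11)| = 66.2 × 0.607 / 655.4 = 0.061316
20 log₁₀(0.061316) = -24.25 dB
∠(j0.11 + 0.597) = arctan(0.11/0.597) = 10.44°
∠[(j0.11)² + 37.4(j0.11) + 655.4] = ∠[655.39 + j4.114] = 0.36°
∠G(j0.11) = 10.44° − 0.36° = 10.08°

|G| = -24.2 dB, ∠G = 10.1°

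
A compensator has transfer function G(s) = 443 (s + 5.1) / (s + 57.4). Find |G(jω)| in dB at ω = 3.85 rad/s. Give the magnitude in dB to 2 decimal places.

|j3.85 + 5.1| = √(3.85² + 5.1²) = 6.39
|j3.85 + 57.4| = √(3.85² + 57.4²) = 57.53
|G(j3.85)| = 443 × 6.39 / 57.53 = 49.206
20 log₁₀(49.206) = 33.840 dB

33.84 dB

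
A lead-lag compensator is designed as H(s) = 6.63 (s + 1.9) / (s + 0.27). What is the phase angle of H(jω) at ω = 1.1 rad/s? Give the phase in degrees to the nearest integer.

∠(j1.1 + 1.9) = arctan(1.1/1.9) = 30.07°
∠(j1.1 + 0.27) = arctan(1.1/0.27) = 76.21°
∠H(j1.1) = 30.07° − 76.21° = -46.14°

-46°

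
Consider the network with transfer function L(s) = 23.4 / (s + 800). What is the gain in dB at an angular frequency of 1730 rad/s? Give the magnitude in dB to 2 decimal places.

|j1730 + 800| = √(1730² + 800²) = 1906
|L(j1730)| = 23.4 / 1906 = 0.012277
20 log₁₀(0.012277) = -38.218 dB

-38.22 dB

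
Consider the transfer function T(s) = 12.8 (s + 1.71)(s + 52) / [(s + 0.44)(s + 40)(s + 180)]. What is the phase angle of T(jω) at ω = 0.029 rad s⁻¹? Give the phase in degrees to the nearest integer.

-3°

∠(j0.029 + 1.71) = arctan(0.029/1.71) = 0.97°
∠(j0.029 + 52) = arctan(0.029/52) = 0.03°
∠(j0.029 + 0.44) = arctan(0.029/0.44) = 3.77°
∠(j0.029 + 40) = arctan(0.029/40) = 0.04°
∠(j0.029 + 180) = arctan(0.029/180) = 0.01°
∠T(j0.029) = 0.97° + 0.03° − (3.77° + 0.04° + 0.01°) = -2.82°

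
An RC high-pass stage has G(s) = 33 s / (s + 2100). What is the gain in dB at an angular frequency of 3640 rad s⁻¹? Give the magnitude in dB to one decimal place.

|j3640| = 3640
|j3640 + 2100| = √(3640² + 2100²) = 4202
|G(j3640)| = 33 × 3640 / 4202 = 28.584
20 log₁₀(28.584) = 29.12 dB

29.1 dB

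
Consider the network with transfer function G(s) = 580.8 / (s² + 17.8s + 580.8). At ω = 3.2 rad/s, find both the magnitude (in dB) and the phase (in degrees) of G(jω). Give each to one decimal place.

|(j3.2)² + 17.8(j3.2) + 580.8| = |570.56 + j56.96| = 573.4
|G(j3.2)| = 580.8 / 573.4 = 1.0129
20 log₁₀(1.0129) = 0.11 dB
∠[(j3.2)² + 17.8(j3.2) + 580.8] = ∠[570.56 + j56.96] = 5.70°
∠G(j3.2) = −5.70° = -5.70°

|G| = 0.1 dB, ∠G = -5.7°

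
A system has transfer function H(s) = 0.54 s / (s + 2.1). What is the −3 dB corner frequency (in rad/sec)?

2.1 rad/sec

For a single-pole high-pass, the −3 dB point is at the pole: ω = 2.1 rad/sec.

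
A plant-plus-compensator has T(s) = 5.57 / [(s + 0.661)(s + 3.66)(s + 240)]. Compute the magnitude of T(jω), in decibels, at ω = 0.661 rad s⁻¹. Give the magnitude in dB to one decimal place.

|j0.661 + 0.661| = √(0.661² + 0.661²) = 0.9348
|j0.661 + 3.66| = √(0.661² + 3.66²) = 3.719
|j0.661 + 240| = √(0.661² + 240²) = 240
|T(j0.661)| = 5.57 / (0.9348 × 3.719 × 240) = 0.0066754
20 log₁₀(0.0066754) = -43.51 dB

-43.5 dB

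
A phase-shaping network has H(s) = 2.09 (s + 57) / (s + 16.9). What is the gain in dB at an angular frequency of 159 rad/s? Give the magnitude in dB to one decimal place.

|j159 + 57| = √(159² + 57²) = 168.9
|j159 + 16.9| = √(159² + 16.9²) = 159.9
|H(j159)| = 2.09 × 168.9 / 159.9 = 2.2078
20 log₁₀(2.2078) = 6.88 dB

6.9 dB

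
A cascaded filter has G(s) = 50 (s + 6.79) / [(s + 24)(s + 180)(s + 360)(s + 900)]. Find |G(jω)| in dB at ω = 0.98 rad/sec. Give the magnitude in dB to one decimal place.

-132.2 dB

|j0.98 + 6.79| = √(0.98² + 6.79²) = 6.86
|j0.98 + 24| = √(0.98² + 24²) = 24.02
|j0.98 + 180| = √(0.98² + 180²) = 180
|j0.98 + 360| = √(0.98² + 360²) = 360
|j0.98 + 900| = √(0.98² + 900²) = 900
|G(j0.98)| = 50 × 6.86 / (24.02 × 180 × 360 × 900) = 2.4486e-07
20 log₁₀(2.4486e-07) = -132.22 dB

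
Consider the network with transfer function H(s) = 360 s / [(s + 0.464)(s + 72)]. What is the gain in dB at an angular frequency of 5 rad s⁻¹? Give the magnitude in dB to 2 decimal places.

|j5| = 5
|j5 + 0.464| = √(5² + 0.464²) = 5.021
|j5 + 72| = √(5² + 72²) = 72.17
|H(j5)| = 360 × 5 / (5.021 × 72.17) = 4.9666
20 log₁₀(4.9666) = 13.921 dB

13.92 dB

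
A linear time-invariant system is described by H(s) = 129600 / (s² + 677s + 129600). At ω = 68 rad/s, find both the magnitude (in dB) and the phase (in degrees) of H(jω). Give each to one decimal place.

|(j68)² + 677(j68) + 129600| = |1.2498e+05 + j46036| = 1.332e+05
|H(j68)| = 129600 / 1.332e+05 = 0.97308
20 log₁₀(0.97308) = -0.24 dB
∠[(j68)² + 677(j68) + 129600] = ∠[1.2498e+05 + j46036] = 20.22°
∠H(j68) = −20.22° = -20.22°

|H| = -0.2 dB, ∠H = -20.2 deg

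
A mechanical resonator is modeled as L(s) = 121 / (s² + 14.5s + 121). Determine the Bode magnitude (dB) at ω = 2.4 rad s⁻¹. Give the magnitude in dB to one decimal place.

|(j2.4)² + 14.5(j2.4) + 121| = |115.24 + j34.8| = 120.4
|L(j2.4)| = 121 / 120.4 = 1.0052
20 log₁₀(1.0052) = 0.04 dB

0.0 dB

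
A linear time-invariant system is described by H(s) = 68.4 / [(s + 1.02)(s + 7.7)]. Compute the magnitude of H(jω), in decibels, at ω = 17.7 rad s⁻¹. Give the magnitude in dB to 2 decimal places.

|j17.7 + 1.02| = √(17.7² + 1.02²) = 17.73
|j17.7 + 7.7| = √(17.7² + 7.7²) = 19.3
|H(j17.7)| = 68.4 / (17.73 × 19.3) = 0.19987
20 log₁₀(0.19987) = -13.985 dB

-13.98 dB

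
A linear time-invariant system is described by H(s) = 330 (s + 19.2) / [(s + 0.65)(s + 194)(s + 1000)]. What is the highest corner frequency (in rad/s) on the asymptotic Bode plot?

1000 rad/s

Break frequencies occur at each pole and zero magnitude: 0.65 rad/s, 19.2 rad/s, 194 rad/s, 1000 rad/s.
The highest is 1000 rad/s.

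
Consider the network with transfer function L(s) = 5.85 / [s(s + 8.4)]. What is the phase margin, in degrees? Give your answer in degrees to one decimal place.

85.3°

Gain crossover: |L(jω)| = 1 at ω ≈ 0.694 rad/s.
∠L(j0.694) = −90° − arctan(0.694/8.4) ≈ -94.72°
PM = 180° + (-94.72°) = 85.28°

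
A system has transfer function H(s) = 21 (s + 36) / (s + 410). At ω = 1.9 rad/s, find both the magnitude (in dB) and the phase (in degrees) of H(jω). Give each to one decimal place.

|H| = 5.3 dB, ∠H = 2.8°

|j1.9 + 36| = √(1.9² + 36²) = 36.05
|j1.9 + 410| = √(1.9² + 410²) = 410
|H(j1.9)| = 21 × 36.05 / 410 = 1.8464
20 log₁₀(1.8464) = 5.33 dB
∠(j1.9 + 36) = arctan(1.9/36) = 3.02°
∠(j1.9 + 410) = arctan(1.9/410) = 0.27°
∠H(j1.9) = 3.02° − 0.27° = 2.76°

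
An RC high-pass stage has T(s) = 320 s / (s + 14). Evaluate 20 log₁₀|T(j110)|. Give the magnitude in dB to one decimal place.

50.0 dB

|j110| = 110
|j110 + 14| = √(110² + 14²) = 110.9
|T(j110)| = 320 × 110 / 110.9 = 317.44
20 log₁₀(317.44) = 50.03 dB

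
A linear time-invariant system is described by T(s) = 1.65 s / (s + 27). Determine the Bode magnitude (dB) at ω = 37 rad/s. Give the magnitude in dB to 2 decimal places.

|j37| = 37
|j37 + 27| = √(37² + 27²) = 45.8
|T(j37)| = 1.65 × 37 / 45.8 = 1.3329
20 log₁₀(1.3329) = 2.496 dB

2.50 dB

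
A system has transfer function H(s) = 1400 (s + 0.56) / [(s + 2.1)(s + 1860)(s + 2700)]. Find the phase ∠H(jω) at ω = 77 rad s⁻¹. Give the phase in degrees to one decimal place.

∠(j77 + 0.56) = arctan(77/0.56) = 89.58°
∠(j77 + 2.1) = arctan(77/2.1) = 88.44°
∠(j77 + 1860) = arctan(77/1860) = 2.37°
∠(j77 + 2700) = arctan(77/2700) = 1.63°
∠H(j77) = 89.58° − (88.44° + 2.37° + 1.63°) = -2.86°

-2.9°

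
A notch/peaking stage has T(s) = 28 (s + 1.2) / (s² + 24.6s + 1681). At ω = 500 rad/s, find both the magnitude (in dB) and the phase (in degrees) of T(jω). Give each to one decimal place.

|T| = -25.0 dB, ∠T = -87.3 deg

|j500 + 1.2| = √(500² + 1.2²) = 500
|(j500)² + 24.6(j500) + 1681| = |-2.4832e+05 + j12300| = 2.486e+05
|T(j500)| = 28 × 500 / 2.486e+05 = 0.05631
20 log₁₀(0.05631) = -24.99 dB
∠(j500 + 1.2) = arctan(500/1.2) = 89.86°
∠[(j500)² + 24.6(j500) + 1681] = ∠[-2.4832e+05 + j12300] = 177.16°
∠T(j500) = 89.86° − 177.16° = -87.30°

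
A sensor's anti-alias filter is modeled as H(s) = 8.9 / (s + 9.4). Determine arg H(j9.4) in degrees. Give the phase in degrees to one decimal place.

∠(j9.4 + 9.4) = arctan(9.4/9.4) = 45.00°
∠H(j9.4) = −45.00° = -45.00°

-45.0°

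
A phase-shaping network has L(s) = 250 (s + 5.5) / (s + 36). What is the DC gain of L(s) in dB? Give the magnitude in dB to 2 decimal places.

L(0) = 250 × 5.5 / 36 = 38.194
20 log₁₀(38.194) = 31.640 dB

31.64 dB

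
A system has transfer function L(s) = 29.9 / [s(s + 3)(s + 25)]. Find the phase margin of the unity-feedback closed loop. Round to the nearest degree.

Gain crossover: |L(jω)| = 1 at ω ≈ 0.395 rad/sec.
∠L(j0.395) = −90° − arctan(0.395/3) − arctan(0.395/25) ≈ -98.41°
PM = 180° + (-98.41°) = 81.59°

82°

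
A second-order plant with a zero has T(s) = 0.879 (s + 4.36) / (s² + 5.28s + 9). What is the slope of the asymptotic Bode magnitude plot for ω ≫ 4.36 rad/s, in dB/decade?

With 1 zero and 2 poles, the high-frequency asymptotic slope is 20 × (1 − 2) = -20 dB/decade.

-20 dB/decade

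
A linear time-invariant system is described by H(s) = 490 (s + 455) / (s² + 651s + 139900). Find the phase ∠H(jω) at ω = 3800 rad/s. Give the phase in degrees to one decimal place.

-87.0°

∠(j3800 + 455) = arctan(3800/455) = 83.17°
∠[(j3800)² + 651(j3800) + 139900] = ∠[-1.43e+07 + j2.4738e+06] = 170.19°
∠H(j3800) = 83.17° − 170.19° = -87.01°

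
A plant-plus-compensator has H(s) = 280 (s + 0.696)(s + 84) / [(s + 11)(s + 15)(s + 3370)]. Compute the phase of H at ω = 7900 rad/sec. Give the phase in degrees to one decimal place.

∠(j7900 + 0.696) = arctan(7900/0.696) = 89.99°
∠(j7900 + 84) = arctan(7900/84) = 89.39°
∠(j7900 + 11) = arctan(7900/11) = 89.92°
∠(j7900 + 15) = arctan(7900/15) = 89.89°
∠(j7900 + 3370) = arctan(7900/3370) = 66.90°
∠H(j7900) = 89.99° + 89.39° − (89.92° + 89.89° + 66.90°) = -67.32°

-67.3°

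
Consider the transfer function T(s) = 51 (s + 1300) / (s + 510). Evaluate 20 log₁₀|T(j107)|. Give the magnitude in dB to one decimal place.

|j107 + 1300| = √(107² + 1300²) = 1304
|j107 + 510| = √(107² + 510²) = 521.1
|T(j107)| = 51 × 1304 / 521.1 = 127.66
20 log₁₀(127.66) = 42.12 dB

42.1 dB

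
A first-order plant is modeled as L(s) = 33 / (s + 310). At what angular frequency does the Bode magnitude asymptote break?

The single real pole at s = −310 gives a corner at ω = 310 rad/s.

310 rad/s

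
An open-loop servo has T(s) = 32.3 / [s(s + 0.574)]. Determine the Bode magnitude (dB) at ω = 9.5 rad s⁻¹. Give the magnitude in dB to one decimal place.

|j9.5 + 0.574| = √(9.5² + 0.574²) = 9.517
|j9.5| = 9.5
|T(j9.5)| = 32.3 / (9.517 × 9.5) = 0.35724
20 log₁₀(0.35724) = -8.94 dB

-8.9 dB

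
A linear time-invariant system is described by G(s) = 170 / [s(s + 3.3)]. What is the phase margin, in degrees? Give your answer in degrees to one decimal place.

14.4°

Gain crossover: |G(jω)| = 1 at ω ≈ 12.8 rad/s.
∠G(j12.8) = −90° − arctan(12.8/3.3) ≈ -165.58°
PM = 180° + (-165.58°) = 14.42°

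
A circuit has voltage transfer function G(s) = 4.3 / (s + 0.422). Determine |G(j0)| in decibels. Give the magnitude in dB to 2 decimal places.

20.16 dB

G(0) = 4.3 / 0.422 = 10.19
20 log₁₀(10.19) = 20.163 dB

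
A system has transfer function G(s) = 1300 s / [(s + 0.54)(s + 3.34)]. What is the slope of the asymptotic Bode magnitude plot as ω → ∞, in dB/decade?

-20 dB/decade

With 1 zero and 2 poles, the high-frequency asymptotic slope is 20 × (1 − 2) = -20 dB/decade.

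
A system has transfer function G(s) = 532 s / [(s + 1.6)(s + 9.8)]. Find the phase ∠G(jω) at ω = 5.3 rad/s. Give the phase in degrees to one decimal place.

-11.6°

∠(j5.3) = 90.00°
∠(j5.3 + 1.6) = arctan(5.3/1.6) = 73.20°
∠(j5.3 + 9.8) = arctan(5.3/9.8) = 28.41°
∠G(j5.3) = 90.00° − (73.20° + 28.41°) = -11.61°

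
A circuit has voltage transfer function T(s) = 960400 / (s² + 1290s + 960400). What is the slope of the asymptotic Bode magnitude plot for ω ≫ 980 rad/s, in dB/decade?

-40 dB/decade

With 0 zeros and 2 poles, the high-frequency asymptotic slope is 20 × (0 − 2) = -40 dB/decade.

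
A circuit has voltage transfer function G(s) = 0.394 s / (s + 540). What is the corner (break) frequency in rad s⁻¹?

The single real pole at s = −540 gives a corner at ω = 540 rad s⁻¹.

540 rad s⁻¹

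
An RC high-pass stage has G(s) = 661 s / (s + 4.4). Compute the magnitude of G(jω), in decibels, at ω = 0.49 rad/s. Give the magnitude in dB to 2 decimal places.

37.29 dB

|j0.49| = 0.49
|j0.49 + 4.4| = √(0.49² + 4.4²) = 4.427
|G(j0.49)| = 661 × 0.49 / 4.427 = 73.159
20 log₁₀(73.159) = 37.285 dB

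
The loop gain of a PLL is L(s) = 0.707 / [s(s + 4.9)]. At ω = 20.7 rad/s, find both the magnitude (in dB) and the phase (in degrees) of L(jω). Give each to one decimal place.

|L| = -55.9 dB, ∠L = -166.7 deg

|j20.7 + 4.9| = √(20.7² + 4.9²) = 21.27
|j20.7| = 20.7
|L(j20.7)| = 0.707 / (21.27 × 20.7) = 0.0016056
20 log₁₀(0.0016056) = -55.89 dB
∠(j20.7 + 4.9) = arctan(20.7/4.9) = 76.68°
∠(j20.7) = 90.00°
∠L(j20.7) = − (76.68° + 90.00°) = -166.68°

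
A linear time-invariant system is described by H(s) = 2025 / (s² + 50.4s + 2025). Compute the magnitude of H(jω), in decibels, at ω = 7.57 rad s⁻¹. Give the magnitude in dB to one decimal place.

0.1 dB

|(j7.57)² + 50.4(j7.57) + 2025| = |1967.7 + j381.53| = 2004
|H(j7.57)| = 2025 / 2004 = 1.0103
20 log₁₀(1.0103) = 0.09 dB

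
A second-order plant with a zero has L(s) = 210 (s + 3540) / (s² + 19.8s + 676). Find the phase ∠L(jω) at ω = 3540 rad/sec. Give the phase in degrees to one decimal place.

-134.7°

∠(j3540 + 3540) = arctan(3540/3540) = 45.00°
∠[(j3540)² + 19.8(j3540) + 676] = ∠[-1.2531e+07 + j70092] = 179.68°
∠L(j3540) = 45.00° − 179.68° = -134.68°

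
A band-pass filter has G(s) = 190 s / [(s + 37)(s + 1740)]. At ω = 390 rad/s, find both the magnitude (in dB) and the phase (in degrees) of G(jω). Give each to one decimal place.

|G| = -19.5 dB, ∠G = -7.2 deg

|j390| = 390
|j390 + 37| = √(390² + 37²) = 391.8
|j390 + 1740| = √(390² + 1740²) = 1783
|G(j390)| = 190 × 390 / (391.8 × 1783) = 0.10608
20 log₁₀(0.10608) = -19.49 dB
∠(j390) = 90.00°
∠(j390 + 37) = arctan(390/37) = 84.58°
∠(j390 + 1740) = arctan(390/1740) = 12.63°
∠G(j390) = 90.00° − (84.58° + 12.63°) = -7.21°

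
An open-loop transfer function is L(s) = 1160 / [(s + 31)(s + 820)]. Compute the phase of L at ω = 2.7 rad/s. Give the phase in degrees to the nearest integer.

-5°

∠(j2.7 + 31) = arctan(2.7/31) = 4.98°
∠(j2.7 + 820) = arctan(2.7/820) = 0.19°
∠L(j2.7) = − (4.98° + 0.19°) = -5.17°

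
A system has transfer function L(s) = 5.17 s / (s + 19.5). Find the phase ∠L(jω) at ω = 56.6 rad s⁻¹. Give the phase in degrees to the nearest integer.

19°

∠(j56.6) = 90.00°
∠(j56.6 + 19.5) = arctan(56.6/19.5) = 70.99°
∠L(j56.6) = 90.00° − 70.99° = 19.01°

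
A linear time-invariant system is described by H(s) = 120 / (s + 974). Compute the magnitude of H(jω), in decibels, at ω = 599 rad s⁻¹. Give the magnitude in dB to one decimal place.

|j599 + 974| = √(599² + 974²) = 1143
|H(j599)| = 120 / 1143 = 0.10495
20 log₁₀(0.10495) = -19.58 dB

-19.6 dB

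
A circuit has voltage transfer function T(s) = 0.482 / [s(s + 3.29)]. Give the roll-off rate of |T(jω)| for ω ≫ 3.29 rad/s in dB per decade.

-40 dB/decade

With 0 zeros and 2 poles, the high-frequency asymptotic slope is 20 × (0 − 2) = -40 dB/decade.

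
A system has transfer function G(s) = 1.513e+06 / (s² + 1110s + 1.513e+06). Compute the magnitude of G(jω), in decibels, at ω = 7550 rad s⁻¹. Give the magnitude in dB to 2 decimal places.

|(j7550)² + 1110(j7550) + 1.513e+06| = |-5.549e+07 + j8.3805e+06| = 5.612e+07
|G(j7550)| = 1.513e+06 / 5.612e+07 = 0.026961
20 log₁₀(0.026961) = -31.385 dB

-31.39 dB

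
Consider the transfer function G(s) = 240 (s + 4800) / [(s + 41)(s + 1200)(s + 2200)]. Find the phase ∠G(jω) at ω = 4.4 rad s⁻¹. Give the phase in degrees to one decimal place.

∠(j4.4 + 4800) = arctan(4.4/4800) = 0.05°
∠(j4.4 + 41) = arctan(4.4/41) = 6.13°
∠(j4.4 + 1200) = arctan(4.4/1200) = 0.21°
∠(j4.4 + 2200) = arctan(4.4/2200) = 0.11°
∠G(j4.4) = 0.05° − (6.13° + 0.21° + 0.11°) = -6.40°

-6.4°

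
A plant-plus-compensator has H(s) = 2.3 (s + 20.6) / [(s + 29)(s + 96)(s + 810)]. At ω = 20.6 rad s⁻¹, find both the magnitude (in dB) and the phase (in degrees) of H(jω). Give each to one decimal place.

|H| = -92.5 dB, ∠H = -4.0°

|j20.6 + 20.6| = √(20.6² + 20.6²) = 29.13
|j20.6 + 29| = √(20.6² + 29²) = 35.57
|j20.6 + 96| = √(20.6² + 96²) = 98.19
|j20.6 + 810| = √(20.6² + 810²) = 810.3
|H(j20.6)| = 2.3 × 29.13 / (35.57 × 98.19 × 810.3) = 2.3677e-05
20 log₁₀(2.3677e-05) = -92.51 dB
∠(j20.6 + 20.6) = arctan(20.6/20.6) = 45.00°
∠(j20.6 + 29) = arctan(20.6/29) = 35.39°
∠(j20.6 + 96) = arctan(20.6/96) = 12.11°
∠(j20.6 + 810) = arctan(20.6/810) = 1.46°
∠H(j20.6) = 45.00° − (35.39° + 12.11° + 1.46°) = -3.96°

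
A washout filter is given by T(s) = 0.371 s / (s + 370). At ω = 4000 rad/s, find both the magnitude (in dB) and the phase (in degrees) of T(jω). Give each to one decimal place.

|j4000| = 4000
|j4000 + 370| = √(4000² + 370²) = 4017
|T(j4000)| = 0.371 × 4000 / 4017 = 0.36942
20 log₁₀(0.36942) = -8.65 dB
∠(j4000) = 90.00°
∠(j4000 + 370) = arctan(4000/370) = 84.72°
∠T(j4000) = 90.00° − 84.72° = 5.28°

|T| = -8.6 dB, ∠T = 5.3 deg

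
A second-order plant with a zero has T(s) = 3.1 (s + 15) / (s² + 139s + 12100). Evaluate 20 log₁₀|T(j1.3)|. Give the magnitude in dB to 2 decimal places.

-48.27 dB

|j1.3 + 15| = √(1.3² + 15²) = 15.06
|(j1.3)² + 139(j1.3) + 12100| = |12098 + j180.7| = 1.21e+04
|T(j1.3)| = 3.1 × 15.06 / 1.21e+04 = 0.0038575
20 log₁₀(0.0038575) = -48.274 dB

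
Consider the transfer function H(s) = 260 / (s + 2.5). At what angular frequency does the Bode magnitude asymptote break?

The single real pole at s = −2.5 gives a corner at ω = 2.5 rad/s.

2.5 rad/s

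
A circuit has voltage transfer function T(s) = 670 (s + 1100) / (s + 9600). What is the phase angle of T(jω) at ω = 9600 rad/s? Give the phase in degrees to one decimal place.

38.5°

∠(j9600 + 1100) = arctan(9600/1100) = 83.46°
∠(j9600 + 9600) = arctan(9600/9600) = 45.00°
∠T(j9600) = 83.46° − 45.00° = 38.46°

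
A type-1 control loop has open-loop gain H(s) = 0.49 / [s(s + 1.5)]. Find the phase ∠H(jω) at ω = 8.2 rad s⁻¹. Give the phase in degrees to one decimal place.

∠(j8.2 + 1.5) = arctan(8.2/1.5) = 79.63°
∠(j8.2) = 90.00°
∠H(j8.2) = − (79.63° + 90.00°) = -169.63°

-169.6 deg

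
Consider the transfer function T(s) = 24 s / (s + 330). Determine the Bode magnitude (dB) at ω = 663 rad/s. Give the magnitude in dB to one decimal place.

|j663| = 663
|j663 + 330| = √(663² + 330²) = 740.6
|T(j663)| = 24 × 663 / 740.6 = 21.486
20 log₁₀(21.486) = 26.64 dB

26.6 dB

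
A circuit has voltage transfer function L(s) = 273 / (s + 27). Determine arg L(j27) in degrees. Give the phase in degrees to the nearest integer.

∠(j27 + 27) = arctan(27/27) = 45.00°
∠L(j27) = −45.00° = -45.00°

-45°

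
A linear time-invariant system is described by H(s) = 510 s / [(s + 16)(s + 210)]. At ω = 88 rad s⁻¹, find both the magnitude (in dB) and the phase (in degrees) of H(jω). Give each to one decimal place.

|j88| = 88
|j88 + 16| = √(88² + 16²) = 89.44
|j88 + 210| = √(88² + 210²) = 227.7
|H(j88)| = 510 × 88 / (89.44 × 227.7) = 2.2037
20 log₁₀(2.2037) = 6.86 dB
∠(j88) = 90.00°
∠(j88 + 16) = arctan(88/16) = 79.70°
∠(j88 + 210) = arctan(88/210) = 22.74°
∠H(j88) = 90.00° − (79.70° + 22.74°) = -12.43°

|H| = 6.9 dB, ∠H = -12.4°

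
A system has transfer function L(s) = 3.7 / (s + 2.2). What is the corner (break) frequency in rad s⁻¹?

2.2 rad s⁻¹

The single real pole at s = −2.2 gives a corner at ω = 2.2 rad s⁻¹.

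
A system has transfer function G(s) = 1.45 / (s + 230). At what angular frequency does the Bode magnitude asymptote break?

The single real pole at s = −230 gives a corner at ω = 230 rad s⁻¹.

230 rad s⁻¹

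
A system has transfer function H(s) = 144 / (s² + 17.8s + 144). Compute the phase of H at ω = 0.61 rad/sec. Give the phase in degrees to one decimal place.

-4.3°

∠[(j0.61)² + 17.8(j0.61) + 144] = ∠[143.63 + j10.858] = 4.32°
∠H(j0.61) = −4.32° = -4.32°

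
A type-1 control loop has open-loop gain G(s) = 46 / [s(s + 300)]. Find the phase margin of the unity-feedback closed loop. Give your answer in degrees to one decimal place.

90.0°

Gain crossover: |G(jω)| = 1 at ω ≈ 0.153 rad s⁻¹.
∠G(j0.153) = −90° − arctan(0.153/300) ≈ -90.03°
PM = 180° + (-90.03°) = 89.97°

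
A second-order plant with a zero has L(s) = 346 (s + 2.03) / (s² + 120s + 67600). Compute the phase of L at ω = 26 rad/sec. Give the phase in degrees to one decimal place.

82.9 deg

∠(j26 + 2.03) = arctan(26/2.03) = 85.54°
∠[(j26)² + 120(j26) + 67600] = ∠[66924 + j3120] = 2.67°
∠L(j26) = 85.54° − 2.67° = 82.87°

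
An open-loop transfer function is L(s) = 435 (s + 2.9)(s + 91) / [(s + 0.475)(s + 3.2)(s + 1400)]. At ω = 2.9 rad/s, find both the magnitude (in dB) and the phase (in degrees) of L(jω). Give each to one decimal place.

|j2.9 + 2.9| = √(2.9² + 2.9²) = 4.101
|j2.9 + 91| = √(2.9² + 91²) = 91.05
|j2.9 + 0.475| = √(2.9² + 0.475²) = 2.939
|j2.9 + 3.2| = √(2.9² + 3.2²) = 4.319
|j2.9 + 1400| = √(2.9² + 1400²) = 1400
|L(j2.9)| = 435 × 4.101 × 91.05 / (2.939 × 4.319 × 1400) = 9.1422
20 log₁₀(9.1422) = 19.22 dB
∠(j2.9 + 2.9) = arctan(2.9/2.9) = 45.00°
∠(j2.9 + 91) = arctan(2.9/91) = 1.83°
∠(j2.9 + 0.475) = arctan(2.9/0.475) = 80.70°
∠(j2.9 + 3.2) = arctan(2.9/3.2) = 42.18°
∠(j2.9 + 1400) = arctan(2.9/1400) = 0.12°
∠L(j2.9) = 45.00° + 1.83° − (80.70° + 42.18° + 0.12°) = -76.18°

|L| = 19.2 dB, ∠L = -76.2°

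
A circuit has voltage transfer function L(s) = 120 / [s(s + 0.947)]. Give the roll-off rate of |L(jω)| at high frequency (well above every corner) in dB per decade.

With 0 zeros and 2 poles, the high-frequency asymptotic slope is 20 × (0 − 2) = -40 dB/decade.

-40 dB/decade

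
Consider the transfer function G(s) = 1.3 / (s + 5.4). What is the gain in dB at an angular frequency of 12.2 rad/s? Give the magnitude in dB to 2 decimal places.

-20.23 dB

|j12.2 + 5.4| = √(12.2² + 5.4²) = 13.34
|G(j12.2)| = 1.3 / 13.34 = 0.097439
20 log₁₀(0.097439) = -20.225 dB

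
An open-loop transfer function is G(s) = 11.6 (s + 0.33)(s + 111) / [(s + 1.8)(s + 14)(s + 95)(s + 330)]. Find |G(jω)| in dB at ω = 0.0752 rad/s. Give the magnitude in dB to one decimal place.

-65.2 dB

|j0.0752 + 0.33| = √(0.0752² + 0.33²) = 0.3385
|j0.0752 + 111| = √(0.0752² + 111²) = 111
|j0.0752 + 1.8| = √(0.0752² + 1.8²) = 1.802
|j0.0752 + 14| = √(0.0752² + 14²) = 14
|j0.0752 + 95| = √(0.0752² + 95²) = 95
|j0.0752 + 330| = √(0.0752² + 330²) = 330
|G(j0.0752)| = 11.6 × 0.3385 × 111 / (1.802 × 14 × 95 × 330) = 0.00055114
20 log₁₀(0.00055114) = -65.17 dB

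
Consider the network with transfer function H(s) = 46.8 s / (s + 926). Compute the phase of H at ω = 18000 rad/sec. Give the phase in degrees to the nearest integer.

3°

∠(j18000) = 90.00°
∠(j18000 + 926) = arctan(18000/926) = 87.06°
∠H(j18000) = 90.00° − 87.06° = 2.94°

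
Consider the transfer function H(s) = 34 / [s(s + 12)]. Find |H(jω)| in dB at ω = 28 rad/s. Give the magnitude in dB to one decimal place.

-28.0 dB

|j28 + 12| = √(28² + 12²) = 30.46
|j28| = 28
|H(j28)| = 34 / (30.46 × 28) = 0.039861
20 log₁₀(0.039861) = -27.99 dB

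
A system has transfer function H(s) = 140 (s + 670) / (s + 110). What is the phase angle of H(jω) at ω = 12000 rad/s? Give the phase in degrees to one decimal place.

-2.7 deg

∠(j12000 + 670) = arctan(12000/670) = 86.80°
∠(j12000 + 110) = arctan(12000/110) = 89.47°
∠H(j12000) = 86.80° − 89.47° = -2.67°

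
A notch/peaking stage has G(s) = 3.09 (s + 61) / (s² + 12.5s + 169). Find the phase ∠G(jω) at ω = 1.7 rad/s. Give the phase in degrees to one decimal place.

∠(j1.7 + 61) = arctan(1.7/61) = 1.60°
∠[(j1.7)² + 12.5(j1.7) + 169] = ∠[166.11 + j21.25] = 7.29°
∠G(j1.7) = 1.60° − 7.29° = -5.69°

-5.7°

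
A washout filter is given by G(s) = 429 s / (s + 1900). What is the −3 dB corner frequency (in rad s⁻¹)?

1900 rad s⁻¹

For a single-pole high-pass, the −3 dB point is at the pole: ω = 1900 rad s⁻¹.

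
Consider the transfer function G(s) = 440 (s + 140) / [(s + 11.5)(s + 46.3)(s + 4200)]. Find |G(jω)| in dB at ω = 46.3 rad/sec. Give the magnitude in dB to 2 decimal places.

|j46.3 + 140| = √(46.3² + 140²) = 147.5
|j46.3 + 11.5| = √(46.3² + 11.5²) = 47.71
|j46.3 + 46.3| = √(46.3² + 46.3²) = 65.48
|j46.3 + 4200| = √(46.3² + 4200²) = 4200
|G(j46.3)| = 440 × 147.5 / (47.71 × 65.48 × 4200) = 0.004945
20 log₁₀(0.004945) = -46.117 dB

-46.12 dB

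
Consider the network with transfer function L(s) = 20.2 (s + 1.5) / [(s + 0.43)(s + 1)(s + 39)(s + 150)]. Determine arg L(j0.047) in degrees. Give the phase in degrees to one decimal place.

∠(j0.047 + 1.5) = arctan(0.047/1.5) = 1.79°
∠(j0.047 + 0.43) = arctan(0.047/0.43) = 6.24°
∠(j0.047 + 1) = arctan(0.047/1) = 2.69°
∠(j0.047 + 39) = arctan(0.047/39) = 0.07°
∠(j0.047 + 150) = arctan(0.047/150) = 0.02°
∠L(j0.047) = 1.79° − (6.24° + 2.69° + 0.07° + 0.02°) = -7.22°

-7.2°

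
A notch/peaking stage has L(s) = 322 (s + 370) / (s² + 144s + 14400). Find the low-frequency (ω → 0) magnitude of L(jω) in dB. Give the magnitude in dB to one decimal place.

L(0) = 322 × 370 / 14400 = 8.2736
20 log₁₀(8.2736) = 18.35 dB

18.4 dB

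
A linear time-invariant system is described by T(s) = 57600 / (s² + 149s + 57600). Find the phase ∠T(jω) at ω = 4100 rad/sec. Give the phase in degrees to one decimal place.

∠[(j4100)² + 149(j4100) + 57600] = ∠[-1.6752e+07 + j6.109e+05] = 177.91°
∠T(j4100) = −177.91° = -177.91°

-177.9°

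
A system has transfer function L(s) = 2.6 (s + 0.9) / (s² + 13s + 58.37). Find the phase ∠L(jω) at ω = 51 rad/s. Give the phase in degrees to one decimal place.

-76.4°

∠(j51 + 0.9) = arctan(51/0.9) = 88.99°
∠[(j51)² + 13(j51) + 58.37] = ∠[-2542.6 + j663] = 165.39°
∠L(j51) = 88.99° − 165.39° = -76.40°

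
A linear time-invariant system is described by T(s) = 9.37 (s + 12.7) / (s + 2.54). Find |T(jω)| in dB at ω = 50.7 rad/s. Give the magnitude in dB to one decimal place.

|j50.7 + 12.7| = √(50.7² + 12.7²) = 52.27
|j50.7 + 2.54| = √(50.7² + 2.54²) = 50.76
|T(j50.7)| = 9.37 × 52.27 / 50.76 = 9.6474
20 log₁₀(9.6474) = 19.69 dB

19.7 dB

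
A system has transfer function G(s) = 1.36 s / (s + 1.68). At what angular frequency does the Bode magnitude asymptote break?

The single real pole at s = −1.68 gives a corner at ω = 1.68 rad/s.

1.68 rad/s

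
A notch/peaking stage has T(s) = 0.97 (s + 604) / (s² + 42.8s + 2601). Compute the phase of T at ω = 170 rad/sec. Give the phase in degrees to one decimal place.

∠(j170 + 604) = arctan(170/604) = 15.72°
∠[(j170)² + 42.8(j170) + 2601] = ∠[-26299 + j7276] = 164.54°
∠T(j170) = 15.72° − 164.54° = -148.82°

-148.8°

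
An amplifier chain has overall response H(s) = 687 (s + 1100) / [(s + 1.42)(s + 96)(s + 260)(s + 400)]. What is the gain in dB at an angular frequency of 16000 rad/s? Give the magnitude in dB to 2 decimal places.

|j16000 + 1100| = √(16000² + 1100²) = 1.604e+04
|j16000 + 1.42| = √(16000² + 1.42²) = 1.6e+04
|j16000 + 96| = √(16000² + 96²) = 1.6e+04
|j16000 + 260| = √(16000² + 260²) = 1.6e+04
|j16000 + 400| = √(16000² + 400²) = 1.6e+04
|H(j16000)| = 687 × 1.604e+04 / (1.6e+04 × 1.6e+04 × 1.6e+04 × 1.6e+04) = 1.6804e-10
20 log₁₀(1.6804e-10) = -195.492 dB

-195.49 dB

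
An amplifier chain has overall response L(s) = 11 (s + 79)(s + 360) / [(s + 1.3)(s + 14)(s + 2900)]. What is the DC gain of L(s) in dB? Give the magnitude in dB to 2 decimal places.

15.46 dB

L(0) = 11 × 79 × 360 / (1.3 × 14 × 2900) = 5.9272
20 log₁₀(5.9272) = 15.457 dB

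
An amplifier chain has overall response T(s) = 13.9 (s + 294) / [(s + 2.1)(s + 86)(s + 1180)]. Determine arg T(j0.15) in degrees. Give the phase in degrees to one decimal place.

-4.2°

∠(j0.15 + 294) = arctan(0.15/294) = 0.03°
∠(j0.15 + 2.1) = arctan(0.15/2.1) = 4.09°
∠(j0.15 + 86) = arctan(0.15/86) = 0.10°
∠(j0.15 + 1180) = arctan(0.15/1180) = 0.01°
∠T(j0.15) = 0.03° − (4.09° + 0.10° + 0.01°) = -4.16°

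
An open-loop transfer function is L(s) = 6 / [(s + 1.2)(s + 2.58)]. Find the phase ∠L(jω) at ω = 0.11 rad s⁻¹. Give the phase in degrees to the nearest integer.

∠(j0.11 + 1.2) = arctan(0.11/1.2) = 5.24°
∠(j0.11 + 2.58) = arctan(0.11/2.58) = 2.44°
∠L(j0.11) = − (5.24° + 2.44°) = -7.68°

-8 deg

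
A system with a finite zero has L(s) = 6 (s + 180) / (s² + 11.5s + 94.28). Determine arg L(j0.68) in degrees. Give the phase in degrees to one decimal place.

-4.5°

∠(j0.68 + 180) = arctan(0.68/180) = 0.22°
∠[(j0.68)² + 11.5(j0.68) + 94.28] = ∠[93.818 + j7.82] = 4.76°
∠L(j0.68) = 0.22° − 4.76° = -4.55°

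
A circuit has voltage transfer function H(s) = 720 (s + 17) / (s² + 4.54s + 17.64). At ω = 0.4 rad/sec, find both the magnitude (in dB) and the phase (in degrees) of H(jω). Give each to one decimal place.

|j0.4 + 17| = √(0.4² + 17²) = 17
|(j0.4)² + 4.54(j0.4) + 17.64| = |17.48 + j1.816| = 17.57
|H(j0.4)| = 720 × 17 / 17.57 = 696.67
20 log₁₀(696.67) = 56.86 dB
∠(j0.4 + 17) = arctan(0.4/17) = 1.35°
∠[(j0.4)² + 4.54(j0.4) + 17.64] = ∠[17.48 + j1.816] = 5.93°
∠H(j0.4) = 1.35° − 5.93° = -4.58°

|H| = 56.9 dB, ∠H = -4.6°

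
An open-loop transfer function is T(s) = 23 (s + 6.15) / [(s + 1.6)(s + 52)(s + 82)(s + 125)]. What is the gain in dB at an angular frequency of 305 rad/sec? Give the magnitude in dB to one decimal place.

-122.9 dB

|j305 + 6.15| = √(305² + 6.15²) = 305.1
|j305 + 1.6| = √(305² + 1.6²) = 305
|j305 + 52| = √(305² + 52²) = 309.4
|j305 + 82| = √(305² + 82²) = 315.8
|j305 + 125| = √(305² + 125²) = 329.6
|T(j305)| = 23 × 305.1 / (305 × 309.4 × 315.8 × 329.6) = 7.142e-07
20 log₁₀(7.142e-07) = -122.92 dB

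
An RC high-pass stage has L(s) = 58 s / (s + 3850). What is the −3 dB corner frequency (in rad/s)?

For a single-pole high-pass, the −3 dB point is at the pole: ω = 3850 rad/s.

3850 rad/s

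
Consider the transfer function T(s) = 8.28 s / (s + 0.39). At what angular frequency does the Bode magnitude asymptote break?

The single real pole at s = −0.39 gives a corner at ω = 0.39 rad/s.

0.39 rad/s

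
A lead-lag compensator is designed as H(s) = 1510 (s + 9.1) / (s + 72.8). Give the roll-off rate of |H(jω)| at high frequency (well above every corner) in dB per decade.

0 dB/decade

With 1 zero and 1 pole, the high-frequency asymptotic slope is 20 × (1 − 1) = 0 dB/decade.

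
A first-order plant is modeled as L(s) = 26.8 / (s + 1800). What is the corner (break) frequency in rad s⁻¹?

The single real pole at s = −1800 gives a corner at ω = 1800 rad s⁻¹.

1800 rad s⁻¹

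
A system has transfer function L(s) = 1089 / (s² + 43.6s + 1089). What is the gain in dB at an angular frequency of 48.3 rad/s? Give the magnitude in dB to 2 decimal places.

|(j48.3)² + 43.6(j48.3) + 1089| = |-1243.9 + j2105.9| = 2446
|L(j48.3)| = 1089 / 2446 = 0.44525
20 log₁₀(0.44525) = -7.028 dB

-7.03 dB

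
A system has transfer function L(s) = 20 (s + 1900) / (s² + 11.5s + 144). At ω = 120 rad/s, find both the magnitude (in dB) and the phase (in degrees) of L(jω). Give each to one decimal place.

|j120 + 1900| = √(120² + 1900²) = 1904
|(j120)² + 11.5(j120) + 144| = |-14256 + j1380| = 1.432e+04
|L(j120)| = 20 × 1904 / 1.432e+04 = 2.6584
20 log₁₀(2.6584) = 8.49 dB
∠(j120 + 1900) = arctan(120/1900) = 3.61°
∠[(j120)² + 11.5(j120) + 144] = ∠[-14256 + j1380] = 174.47°
∠L(j120) = 3.61° − 174.47° = -170.86°

|L| = 8.5 dB, ∠L = -170.9°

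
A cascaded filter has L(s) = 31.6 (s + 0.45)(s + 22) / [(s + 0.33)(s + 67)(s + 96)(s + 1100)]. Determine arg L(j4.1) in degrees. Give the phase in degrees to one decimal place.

∠(j4.1 + 0.45) = arctan(4.1/0.45) = 83.74°
∠(j4.1 + 22) = arctan(4.1/22) = 10.56°
∠(j4.1 + 0.33) = arctan(4.1/0.33) = 85.40°
∠(j4.1 + 67) = arctan(4.1/67) = 3.50°
∠(j4.1 + 96) = arctan(4.1/96) = 2.45°
∠(j4.1 + 1100) = arctan(4.1/1100) = 0.21°
∠L(j4.1) = 83.74° + 10.56° − (85.40° + 3.50° + 2.45° + 0.21°) = 2.73°

2.7 deg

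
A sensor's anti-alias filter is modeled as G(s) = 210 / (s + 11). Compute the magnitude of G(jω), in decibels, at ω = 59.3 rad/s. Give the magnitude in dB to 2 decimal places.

10.84 dB

|j59.3 + 11| = √(59.3² + 11²) = 60.31
|G(j59.3)| = 210 / 60.31 = 3.4819
20 log₁₀(3.4819) = 10.836 dB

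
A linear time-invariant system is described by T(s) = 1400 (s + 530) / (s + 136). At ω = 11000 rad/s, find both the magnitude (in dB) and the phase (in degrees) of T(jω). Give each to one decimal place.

|T| = 62.9 dB, ∠T = -2.1 deg

|j11000 + 530| = √(11000² + 530²) = 1.101e+04
|j11000 + 136| = √(11000² + 136²) = 1.1e+04
|T(j11000)| = 1400 × 1.101e+04 / 1.1e+04 = 1401.5
20 log₁₀(1401.5) = 62.93 dB
∠(j11000 + 530) = arctan(11000/530) = 87.24°
∠(j11000 + 136) = arctan(11000/136) = 89.29°
∠T(j11000) = 87.24° − 89.29° = -2.05°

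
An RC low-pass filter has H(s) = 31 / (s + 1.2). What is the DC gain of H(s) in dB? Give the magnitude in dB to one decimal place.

28.2 dB

H(0) = 31 / 1.2 = 25.833
20 log₁₀(25.833) = 28.24 dB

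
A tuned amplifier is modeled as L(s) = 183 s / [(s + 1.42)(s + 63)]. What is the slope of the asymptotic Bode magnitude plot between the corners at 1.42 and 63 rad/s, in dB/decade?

In this band the factors already past their corner are: 1 differentiator zero, pole at 1.42; net slope = 0 dB/decade.

0 dB/decade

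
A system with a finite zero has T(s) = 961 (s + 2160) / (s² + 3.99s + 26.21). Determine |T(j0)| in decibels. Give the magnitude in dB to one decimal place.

T(0) = 961 × 2160 / 26.21 = 79197
20 log₁₀(79197) = 97.97 dB

98.0 dB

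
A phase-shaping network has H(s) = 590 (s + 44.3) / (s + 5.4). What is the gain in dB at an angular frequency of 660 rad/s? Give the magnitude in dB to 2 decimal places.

55.44 dB

|j660 + 44.3| = √(660² + 44.3²) = 661.5
|j660 + 5.4| = √(660² + 5.4²) = 660
|H(j660)| = 590 × 661.5 / 660 = 591.31
20 log₁₀(591.31) = 55.436 dB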